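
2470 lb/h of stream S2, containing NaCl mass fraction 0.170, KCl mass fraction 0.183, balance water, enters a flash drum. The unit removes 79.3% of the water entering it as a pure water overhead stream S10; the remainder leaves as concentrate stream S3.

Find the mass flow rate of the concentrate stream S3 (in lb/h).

1203 lb/h

water entering = 2470×0.647 = 1598.1 lb/h; overhead removed = 0.793×1598.1 = 1267.3 lb/h.
Concentrate = 2470 − 1267.3 = 1202.7 lb/h.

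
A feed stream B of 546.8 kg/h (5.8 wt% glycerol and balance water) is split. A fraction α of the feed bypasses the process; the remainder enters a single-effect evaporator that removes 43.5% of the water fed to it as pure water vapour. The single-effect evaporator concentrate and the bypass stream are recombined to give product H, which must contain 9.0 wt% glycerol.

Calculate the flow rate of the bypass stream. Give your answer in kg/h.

72.34 kg/h

All 546.8×0.058 = 31.714 kg/h of glycerol reaches H, so H = 31.714/0.090 = 352.38 kg/h and vapour = 194.42 kg/h.
The evaporator receives (1−α)·546.8 of feed at 0.942 water and removes 0.435 of that water:
0.435×0.942×(1−α)×546.8 = 194.42
(1−α) = 194.42/224.06 = 0.8677;  α = 0.1323.
Bypass flow = 0.1323×546.8 = 72.344 kg/h.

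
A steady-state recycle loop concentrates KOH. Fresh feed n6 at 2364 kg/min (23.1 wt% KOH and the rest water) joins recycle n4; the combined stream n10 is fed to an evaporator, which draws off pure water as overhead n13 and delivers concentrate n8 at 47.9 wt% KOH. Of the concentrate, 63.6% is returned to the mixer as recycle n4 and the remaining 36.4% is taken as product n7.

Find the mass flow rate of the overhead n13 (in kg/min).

1224 kg/min

Overall KOH balance (none leaves overhead): KOH in fresh feed = KOH in product, i.e. 2364×0.231 = (1−0.636)·n8·0.479.
n8 = 546.08/(0.479×0.364) = 3132 kg/min.
Recycle n4 = 0.636×3132 = 1992 kg/min.
Combined feed n10 = 2364 + 1992 = 4356 kg/min.
Overhead n13 = n10 − n8 = 4356 − 3132 = 1223.9 kg/min.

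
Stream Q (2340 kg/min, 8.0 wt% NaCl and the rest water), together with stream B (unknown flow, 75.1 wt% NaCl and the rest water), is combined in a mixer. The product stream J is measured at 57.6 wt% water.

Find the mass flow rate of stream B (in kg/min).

Let B be the unknown flow. Total out = 2340 + B.
water balance: 2152.8 + 0.249·B = 0.576·(2340 + B)
(0.249 − 0.576)·B = 0.576×2340 − 2152.8 = -804.96
B = -804.96 / -0.327 = 2461.7 kg/min

2462 kg/min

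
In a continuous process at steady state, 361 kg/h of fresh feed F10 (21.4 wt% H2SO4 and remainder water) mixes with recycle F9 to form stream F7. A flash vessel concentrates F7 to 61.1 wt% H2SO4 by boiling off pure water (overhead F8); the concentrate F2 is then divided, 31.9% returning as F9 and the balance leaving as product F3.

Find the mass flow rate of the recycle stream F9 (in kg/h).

59.23 kg/h

Overall H2SO4 balance (none leaves overhead): H2SO4 in fresh feed = H2SO4 in product, i.e. 361×0.214 = (1−0.319)·F2·0.611.
F2 = 77.254/(0.611×0.681) = 185.67 kg/h.
Recycle F9 = 0.319×185.67 = 59.227 kg/h.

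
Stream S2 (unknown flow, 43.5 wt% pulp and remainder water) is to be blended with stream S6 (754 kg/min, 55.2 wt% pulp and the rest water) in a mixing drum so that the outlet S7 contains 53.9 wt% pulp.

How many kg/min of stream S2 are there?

Let S2 be the unknown flow. Total out = 754 + S2.
pulp balance: 416.21 + 0.435·S2 = 0.539·(754 + S2)
(0.435 − 0.539)·S2 = 0.539×754 − 416.21 = -9.802
S2 = -9.802 / -0.104 = 94.25 kg/min

94.25 kg/min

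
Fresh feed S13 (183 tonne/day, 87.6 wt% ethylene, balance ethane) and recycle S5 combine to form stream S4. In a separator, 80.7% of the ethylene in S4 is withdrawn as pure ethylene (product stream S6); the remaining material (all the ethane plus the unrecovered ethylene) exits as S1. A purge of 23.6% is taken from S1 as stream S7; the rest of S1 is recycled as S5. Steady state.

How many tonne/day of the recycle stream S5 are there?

101.2 tonne/day

ethane enters only via S13 and leaves only via the purge: 183×0.124 = 0.236×(ethane in S1), and the separator passes all ethane, so ethane in S4 = ethane in S1 = 96.153 tonne/day.
ethylene in S4: m_A = 183×0.876 + (1−0.236)·(1−0.807)·m_A, so m_A = 160.31/0.8525 = 188.03 tonne/day.
S1 = (1−0.807)×188.03 + 96.153 = 132.44 tonne/day.
Recycle S5 = (1−0.236)×132.44 = 101.19 tonne/day.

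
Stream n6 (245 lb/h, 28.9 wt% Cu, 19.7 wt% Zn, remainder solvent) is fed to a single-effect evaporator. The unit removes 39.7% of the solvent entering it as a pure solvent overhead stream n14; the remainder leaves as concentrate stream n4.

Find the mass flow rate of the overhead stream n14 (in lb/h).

49.99 lb/h

solvent entering = 245×0.514 = 125.93 lb/h; overhead removed = 0.397×125.93 = 49.994 lb/h.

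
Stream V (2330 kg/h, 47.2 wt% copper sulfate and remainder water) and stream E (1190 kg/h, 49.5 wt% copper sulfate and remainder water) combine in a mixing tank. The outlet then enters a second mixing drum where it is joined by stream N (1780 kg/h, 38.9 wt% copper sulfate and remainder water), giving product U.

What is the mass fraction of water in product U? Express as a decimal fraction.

Overall, product flow = 5300 kg/h.
water in = 2330×0.528 + 1190×0.505 + 1780×0.611 = 2918.8 kg/h.
water fraction in U = 0.551.

0.551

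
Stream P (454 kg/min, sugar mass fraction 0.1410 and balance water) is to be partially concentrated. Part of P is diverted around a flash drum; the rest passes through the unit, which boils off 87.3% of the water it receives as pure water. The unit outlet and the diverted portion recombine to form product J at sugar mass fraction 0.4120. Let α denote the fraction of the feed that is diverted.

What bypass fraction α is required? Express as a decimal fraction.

All 454×0.141 = 64.014 kg/min of sugar reaches J, so J = 64.014/0.412 = 155.37 kg/min and vapour = 298.63 kg/min.
The evaporator receives (1−α)·454 of feed at 0.859 water and removes 0.873 of that water:
0.873×0.859×(1−α)×454 = 298.63
(1−α) = 298.63/340.46 = 0.8771;  α = 0.1229.

0.123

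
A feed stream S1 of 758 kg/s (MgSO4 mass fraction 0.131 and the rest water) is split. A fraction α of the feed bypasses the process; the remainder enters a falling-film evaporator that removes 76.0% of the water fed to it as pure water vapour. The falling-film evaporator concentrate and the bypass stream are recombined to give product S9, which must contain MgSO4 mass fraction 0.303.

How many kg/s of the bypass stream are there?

106.5 kg/s

All 758×0.131 = 99.298 kg/s of MgSO4 reaches S9, so S9 = 99.298/0.303 = 327.72 kg/s and vapour = 430.28 kg/s.
The evaporator receives (1−α)·758 of feed at 0.869 water and removes 0.760 of that water:
0.760×0.869×(1−α)×758 = 430.28
(1−α) = 430.28/500.61 = 0.8595;  α = 0.1405.
Bypass flow = 0.1405×758 = 106.49 kg/s.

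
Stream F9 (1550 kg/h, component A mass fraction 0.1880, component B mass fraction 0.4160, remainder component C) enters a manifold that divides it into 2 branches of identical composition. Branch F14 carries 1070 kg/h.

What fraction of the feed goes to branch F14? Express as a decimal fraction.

0.690

Fraction to F14 = 1070/1550 = 0.6903.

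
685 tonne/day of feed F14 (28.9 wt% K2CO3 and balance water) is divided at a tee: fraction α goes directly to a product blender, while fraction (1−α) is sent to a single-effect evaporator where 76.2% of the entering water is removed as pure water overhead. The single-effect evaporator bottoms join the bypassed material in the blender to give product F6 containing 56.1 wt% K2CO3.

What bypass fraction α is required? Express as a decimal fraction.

0.105

All 685×0.289 = 197.96 tonne/day of K2CO3 reaches F6, so F6 = 197.96/0.561 = 352.88 tonne/day and vapour = 332.12 tonne/day.
The evaporator receives (1−α)·685 of feed at 0.711 water and removes 0.762 of that water:
0.762×0.711×(1−α)×685 = 332.12
(1−α) = 332.12/371.12 = 0.8949;  α = 0.1051.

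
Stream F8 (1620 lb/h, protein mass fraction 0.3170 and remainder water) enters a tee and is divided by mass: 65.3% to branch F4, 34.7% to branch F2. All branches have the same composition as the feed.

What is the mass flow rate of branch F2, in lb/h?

Branch F2 flow = 0.347×1620 = 562.14 lb/h.

562.1 lb/h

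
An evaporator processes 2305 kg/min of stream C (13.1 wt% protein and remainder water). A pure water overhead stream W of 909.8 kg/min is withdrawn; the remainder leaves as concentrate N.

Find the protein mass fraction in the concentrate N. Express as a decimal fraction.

0.216

protein is not removed: 2305×0.131 = 301.95 kg/min of protein enters N.
Concentrate = 2305 − 909.8 = 1395.2 kg/min.
Mass fraction = 301.95/1395.2 = 0.216.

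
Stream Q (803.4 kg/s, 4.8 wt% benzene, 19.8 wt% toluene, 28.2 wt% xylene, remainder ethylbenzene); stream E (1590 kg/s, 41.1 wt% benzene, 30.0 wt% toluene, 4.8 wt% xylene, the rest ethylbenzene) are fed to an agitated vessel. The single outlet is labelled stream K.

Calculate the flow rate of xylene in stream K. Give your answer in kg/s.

302.9 kg/s

xylene out = xylene in = 803.4×0.282 + 1590×0.048 = 302.88 kg/s.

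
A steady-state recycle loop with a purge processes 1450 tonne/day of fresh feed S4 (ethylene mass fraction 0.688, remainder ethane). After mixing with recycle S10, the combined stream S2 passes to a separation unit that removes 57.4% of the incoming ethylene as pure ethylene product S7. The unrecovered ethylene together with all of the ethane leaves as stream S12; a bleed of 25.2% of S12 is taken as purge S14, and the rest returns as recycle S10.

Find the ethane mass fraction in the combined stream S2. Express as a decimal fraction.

0.551

ethane enters only via S4 and leaves only via the purge: 1450×0.312 = 0.252×(ethane in S12), and the separation unit passes all ethane, so ethane in S2 = ethane in S12 = 1795.2 tonne/day.
ethylene in S2: m_A = 1450×0.688 + (1−0.252)·(1−0.574)·m_A, so m_A = 997.6/0.6814 = 1464.1 tonne/day.
S2 = 1464.1 + 1795.2 = 3259.4 tonne/day.
ethane fraction in S2 = 1795.2/3259.4 = 0.551.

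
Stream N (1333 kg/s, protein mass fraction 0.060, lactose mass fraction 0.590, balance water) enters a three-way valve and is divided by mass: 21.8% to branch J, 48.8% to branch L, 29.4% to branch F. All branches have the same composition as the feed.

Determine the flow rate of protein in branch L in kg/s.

Branch L total = 0.488×1333 = 650.5 kg/s.
protein in L = 0.060×650.5 = 39.03 kg/s.

39.03 kg/s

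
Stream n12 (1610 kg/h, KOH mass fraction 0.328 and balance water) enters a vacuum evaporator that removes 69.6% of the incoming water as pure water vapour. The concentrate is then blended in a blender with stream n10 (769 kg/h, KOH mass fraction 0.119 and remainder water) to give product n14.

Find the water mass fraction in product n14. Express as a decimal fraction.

Vapour removed = 0.696×0.672×1610 = 753.02 kg/h; concentrate = 856.98 kg/h.
water reaching the mixer = 328.9 (from concentrate) + 769×0.881 = 1006.4 kg/h.
Product flow = 856.98 + 769 = 1626 kg/h; water fraction = 0.619.

0.619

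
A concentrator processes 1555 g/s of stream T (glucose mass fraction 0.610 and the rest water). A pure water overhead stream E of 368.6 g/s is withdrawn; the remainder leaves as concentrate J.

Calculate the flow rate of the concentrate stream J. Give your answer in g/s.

1186 g/s

Concentrate = 1555 − 368.6 = 1186.4 g/s.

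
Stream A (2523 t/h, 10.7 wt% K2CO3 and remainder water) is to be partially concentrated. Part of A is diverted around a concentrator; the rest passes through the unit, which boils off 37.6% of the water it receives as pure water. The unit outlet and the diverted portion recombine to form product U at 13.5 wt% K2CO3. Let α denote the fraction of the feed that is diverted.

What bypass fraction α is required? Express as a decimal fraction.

All 2523×0.107 = 269.96 t/h of K2CO3 reaches U, so U = 269.96/0.135 = 1999.7 t/h and vapour = 523.29 t/h.
The evaporator receives (1−α)·2523 of feed at 0.893 water and removes 0.376 of that water:
0.376×0.893×(1−α)×2523 = 523.29
(1−α) = 523.29/847.14 = 0.6177;  α = 0.3823.

0.382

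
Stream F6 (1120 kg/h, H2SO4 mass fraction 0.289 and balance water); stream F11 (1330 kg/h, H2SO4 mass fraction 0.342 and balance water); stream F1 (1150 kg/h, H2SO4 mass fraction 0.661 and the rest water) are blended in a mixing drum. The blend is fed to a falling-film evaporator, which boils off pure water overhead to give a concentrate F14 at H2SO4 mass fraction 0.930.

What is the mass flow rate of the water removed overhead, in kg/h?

1945 kg/h

H2SO4 entering = 1120×0.289 + 1330×0.342 + 1150×0.661 = 1538.7 kg/h.
All H2SO4 reports to F14, so F14 = 1538.7/0.930 = 1654.5 kg/h.
Total feed = 3600 kg/h; overhead = 3600 − 1654.5 = 1945.5 kg/h.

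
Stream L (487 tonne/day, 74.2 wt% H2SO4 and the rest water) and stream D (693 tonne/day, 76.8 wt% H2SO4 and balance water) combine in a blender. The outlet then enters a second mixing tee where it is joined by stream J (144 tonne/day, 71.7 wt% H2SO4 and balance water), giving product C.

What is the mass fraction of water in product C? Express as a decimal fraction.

Overall, product flow = 1324 tonne/day.
water in = 487×0.258 + 693×0.232 + 144×0.283 = 327.17 tonne/day.
water fraction in C = 0.247.

0.247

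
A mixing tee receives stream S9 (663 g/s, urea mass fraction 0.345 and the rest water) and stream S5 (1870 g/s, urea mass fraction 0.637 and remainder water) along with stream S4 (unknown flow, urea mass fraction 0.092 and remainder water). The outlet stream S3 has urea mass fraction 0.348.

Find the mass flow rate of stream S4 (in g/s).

2103 g/s

Let S4 be the unknown flow. Total out = 2533 + S4.
urea balance: 1419.9 + 0.092·S4 = 0.348·(2533 + S4)
(0.092 − 0.348)·S4 = 0.348×2533 − 1419.9 = -538.44
S4 = -538.44 / -0.256 = 2103.3 g/s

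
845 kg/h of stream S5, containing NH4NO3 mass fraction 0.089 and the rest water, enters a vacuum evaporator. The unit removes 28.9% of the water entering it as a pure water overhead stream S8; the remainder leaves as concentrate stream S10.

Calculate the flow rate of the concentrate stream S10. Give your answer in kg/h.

water entering = 845×0.911 = 769.8 kg/h; overhead removed = 0.289×769.8 = 222.47 kg/h.
Concentrate = 845 − 222.47 = 622.53 kg/h.

622.5 kg/h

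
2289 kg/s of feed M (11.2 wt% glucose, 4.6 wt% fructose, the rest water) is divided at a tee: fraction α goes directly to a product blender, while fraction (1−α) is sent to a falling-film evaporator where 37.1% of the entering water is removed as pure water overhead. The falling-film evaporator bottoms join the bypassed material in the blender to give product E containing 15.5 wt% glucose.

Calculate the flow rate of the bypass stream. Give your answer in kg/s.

All 2289×0.112 = 256.37 kg/s of glucose reaches E, so E = 256.37/0.155 = 1654 kg/s and vapour = 635.01 kg/s.
The evaporator receives (1−α)·2289 of feed at 0.842 water and removes 0.371 of that water:
0.371×0.842×(1−α)×2289 = 635.01
(1−α) = 635.01/715.04 = 0.8881;  α = 0.1119.
Bypass flow = 0.1119×2289 = 256.19 kg/s.

256.2 kg/s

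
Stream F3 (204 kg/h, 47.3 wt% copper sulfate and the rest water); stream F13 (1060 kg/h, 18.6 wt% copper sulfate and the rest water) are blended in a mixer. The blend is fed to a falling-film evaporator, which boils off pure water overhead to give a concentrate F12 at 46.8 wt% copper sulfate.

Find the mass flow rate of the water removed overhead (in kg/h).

636.5 kg/h

copper sulfate entering = 204×0.473 + 1060×0.186 = 293.65 kg/h.
All copper sulfate reports to F12, so F12 = 293.65/0.468 = 627.46 kg/h.
Total feed = 1264 kg/h; overhead = 1264 − 627.46 = 636.54 kg/h.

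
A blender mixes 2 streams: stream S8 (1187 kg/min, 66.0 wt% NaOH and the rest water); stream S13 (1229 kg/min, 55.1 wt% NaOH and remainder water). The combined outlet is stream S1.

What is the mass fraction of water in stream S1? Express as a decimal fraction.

0.3954

Total flow out = 1187 + 1229 = 2416 kg/min.
water in = 1187×0.340 + 1229×0.449 = 955.4 kg/min.
water mass fraction in S1 = 955.4/2416 = 0.3954.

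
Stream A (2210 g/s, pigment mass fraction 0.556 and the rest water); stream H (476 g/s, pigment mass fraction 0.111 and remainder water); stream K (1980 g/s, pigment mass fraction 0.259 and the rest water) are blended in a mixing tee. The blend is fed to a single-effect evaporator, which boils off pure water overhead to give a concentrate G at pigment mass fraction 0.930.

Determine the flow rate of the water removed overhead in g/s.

2737 g/s

pigment entering = 2210×0.556 + 476×0.111 + 1980×0.259 = 1794.4 g/s.
All pigment reports to G, so G = 1794.4/0.930 = 1929.5 g/s.
Total feed = 4666 g/s; overhead = 4666 − 1929.5 = 2736.5 g/s.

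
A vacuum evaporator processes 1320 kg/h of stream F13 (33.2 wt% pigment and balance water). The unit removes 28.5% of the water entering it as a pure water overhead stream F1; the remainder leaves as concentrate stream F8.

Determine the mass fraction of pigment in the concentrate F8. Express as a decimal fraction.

0.410

pigment is not removed: 1320×0.332 = 438.24 kg/h of pigment enters F8.
water entering = 1320×0.668 = 881.76 kg/h; overhead removed = 0.285×881.76 = 251.3 kg/h.
Concentrate = 1320 − 251.3 = 1068.7 kg/h.
Mass fraction = 438.24/1068.7 = 0.410.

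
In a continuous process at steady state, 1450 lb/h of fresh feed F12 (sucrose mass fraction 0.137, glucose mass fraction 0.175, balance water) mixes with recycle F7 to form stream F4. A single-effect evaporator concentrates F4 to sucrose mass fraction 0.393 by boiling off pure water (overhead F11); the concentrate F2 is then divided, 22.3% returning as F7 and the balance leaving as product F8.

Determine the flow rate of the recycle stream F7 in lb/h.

145.1 lb/h

Overall sucrose balance (none leaves overhead): sucrose in fresh feed = sucrose in product, i.e. 1450×0.137 = (1−0.223)·F2·0.393.
F2 = 198.65/(0.393×0.777) = 650.54 lb/h.
Recycle F7 = 0.223×650.54 = 145.07 lb/h.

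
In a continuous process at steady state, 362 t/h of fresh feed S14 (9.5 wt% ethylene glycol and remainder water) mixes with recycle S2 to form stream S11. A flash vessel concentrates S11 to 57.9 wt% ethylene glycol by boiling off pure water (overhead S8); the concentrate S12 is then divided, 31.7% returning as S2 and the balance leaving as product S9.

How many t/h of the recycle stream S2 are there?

Overall ethylene glycol balance (none leaves overhead): ethylene glycol in fresh feed = ethylene glycol in product, i.e. 362×0.095 = (1−0.317)·S12·0.579.
S12 = 34.39/(0.579×0.683) = 86.963 t/h.
Recycle S2 = 0.317×86.963 = 27.567 t/h.

27.57 t/h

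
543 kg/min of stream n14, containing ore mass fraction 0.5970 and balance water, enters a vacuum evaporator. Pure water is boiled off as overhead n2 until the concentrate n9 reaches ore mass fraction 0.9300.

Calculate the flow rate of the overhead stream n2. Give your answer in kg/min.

194.4 kg/min

ore is conserved: 543×0.597 = 324.17 kg/min all reports to the concentrate.
Concentrate = 324.17/(target fraction) = 348.57 kg/min.
Overhead = 543 − 348.57 = 194.43 kg/min.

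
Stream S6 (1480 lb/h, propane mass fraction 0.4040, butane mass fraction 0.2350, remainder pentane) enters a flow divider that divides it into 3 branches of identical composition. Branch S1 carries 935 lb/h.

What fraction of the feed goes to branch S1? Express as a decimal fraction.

Fraction to S1 = 935/1480 = 0.6318.

0.632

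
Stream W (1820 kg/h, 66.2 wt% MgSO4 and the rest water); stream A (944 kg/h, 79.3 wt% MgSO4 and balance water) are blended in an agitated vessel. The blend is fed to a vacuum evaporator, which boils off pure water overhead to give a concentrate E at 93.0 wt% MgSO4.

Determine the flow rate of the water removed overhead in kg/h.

MgSO4 entering = 1820×0.662 + 944×0.793 = 1953.4 kg/h.
All MgSO4 reports to E, so E = 1953.4/0.930 = 2100.5 kg/h.
Total feed = 2764 kg/h; overhead = 2764 − 2100.5 = 663.54 kg/h.

663.5 kg/h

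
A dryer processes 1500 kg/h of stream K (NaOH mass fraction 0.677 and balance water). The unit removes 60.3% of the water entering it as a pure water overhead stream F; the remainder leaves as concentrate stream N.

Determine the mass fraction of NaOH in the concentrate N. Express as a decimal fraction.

NaOH is not removed: 1500×0.677 = 1015.5 kg/h of NaOH enters N.
water entering = 1500×0.323 = 484.5 kg/h; overhead removed = 0.603×484.5 = 292.15 kg/h.
Concentrate = 1500 − 292.15 = 1207.8 kg/h.
Mass fraction = 1015.5/1207.8 = 0.841.

0.841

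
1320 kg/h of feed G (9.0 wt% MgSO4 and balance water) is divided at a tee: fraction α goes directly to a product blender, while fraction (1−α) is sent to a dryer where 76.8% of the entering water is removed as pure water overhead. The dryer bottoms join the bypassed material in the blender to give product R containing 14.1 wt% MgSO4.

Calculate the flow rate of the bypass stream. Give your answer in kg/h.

All 1320×0.090 = 118.8 kg/h of MgSO4 reaches R, so R = 118.8/0.141 = 842.55 kg/h and vapour = 477.45 kg/h.
The evaporator receives (1−α)·1320 of feed at 0.910 water and removes 0.768 of that water:
0.768×0.910×(1−α)×1320 = 477.45
(1−α) = 477.45/922.52 = 0.5175;  α = 0.4825.
Bypass flow = 0.4825×1320 = 636.84 kg/h.

636.8 kg/h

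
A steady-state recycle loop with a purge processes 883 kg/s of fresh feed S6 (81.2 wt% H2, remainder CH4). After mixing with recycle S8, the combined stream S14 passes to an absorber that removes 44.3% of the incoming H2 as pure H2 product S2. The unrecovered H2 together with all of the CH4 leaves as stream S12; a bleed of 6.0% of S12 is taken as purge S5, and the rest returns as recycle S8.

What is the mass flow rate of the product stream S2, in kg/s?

H2 in S14: m_A = 883×0.812 + (1−0.060)·(1−0.443)·m_A, so m_A = 717/0.4764 = 1505 kg/s.
Product S2 = 0.443×1505 = 666.7 kg/s.

666.7 kg/s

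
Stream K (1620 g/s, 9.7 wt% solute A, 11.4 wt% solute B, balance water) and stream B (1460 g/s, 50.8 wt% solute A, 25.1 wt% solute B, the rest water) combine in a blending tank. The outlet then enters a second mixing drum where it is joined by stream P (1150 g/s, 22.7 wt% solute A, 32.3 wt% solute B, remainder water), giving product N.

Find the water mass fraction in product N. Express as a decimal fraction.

0.508

Overall, product flow = 4230 g/s.
water in = 1620×0.789 + 1460×0.241 + 1150×0.450 = 2147.5 g/s.
water fraction in N = 0.508.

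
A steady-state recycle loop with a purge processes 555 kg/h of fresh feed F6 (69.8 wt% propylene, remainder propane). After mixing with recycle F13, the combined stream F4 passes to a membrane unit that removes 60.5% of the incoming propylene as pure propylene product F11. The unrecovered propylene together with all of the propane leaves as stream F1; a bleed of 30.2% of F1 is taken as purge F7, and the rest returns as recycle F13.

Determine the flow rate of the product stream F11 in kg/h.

323.6 kg/h

propylene in F4: m_A = 555×0.698 + (1−0.302)·(1−0.605)·m_A, so m_A = 387.39/0.7243 = 534.85 kg/h.
Product F11 = 0.605×534.85 = 323.59 kg/h.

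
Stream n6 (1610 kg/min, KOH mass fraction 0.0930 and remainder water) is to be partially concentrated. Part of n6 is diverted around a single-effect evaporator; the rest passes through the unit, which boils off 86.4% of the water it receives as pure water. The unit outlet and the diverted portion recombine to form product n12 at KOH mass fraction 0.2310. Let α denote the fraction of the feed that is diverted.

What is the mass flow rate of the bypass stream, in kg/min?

All 1610×0.093 = 149.73 kg/min of KOH reaches n12, so n12 = 149.73/0.231 = 648.18 kg/min and vapour = 961.82 kg/min.
The evaporator receives (1−α)·1610 of feed at 0.907 water and removes 0.864 of that water:
0.864×0.907×(1−α)×1610 = 961.82
(1−α) = 961.82/1261.7 = 0.7623;  α = 0.2377.
Bypass flow = 0.2377×1610 = 382.64 kg/min.

382.6 kg/min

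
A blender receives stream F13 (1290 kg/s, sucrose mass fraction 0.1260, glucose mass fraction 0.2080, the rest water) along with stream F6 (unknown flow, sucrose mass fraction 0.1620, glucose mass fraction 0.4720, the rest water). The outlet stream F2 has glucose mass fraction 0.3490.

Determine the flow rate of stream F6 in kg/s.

Let F6 be the unknown flow. Total out = 1290 + F6.
glucose balance: 268.32 + 0.472·F6 = 0.349·(1290 + F6)
(0.472 − 0.349)·F6 = 0.349×1290 − 268.32 = 181.89
F6 = 181.89 / 0.123 = 1478.8 kg/s

1479 kg/s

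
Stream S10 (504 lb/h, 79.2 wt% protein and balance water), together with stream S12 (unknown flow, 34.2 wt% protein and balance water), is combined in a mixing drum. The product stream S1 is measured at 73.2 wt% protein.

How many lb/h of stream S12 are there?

77.54 lb/h

Let S12 be the unknown flow. Total out = 504 + S12.
protein balance: 399.17 + 0.342·S12 = 0.732·(504 + S12)
(0.342 − 0.732)·S12 = 0.732×504 − 399.17 = -30.24
S12 = -30.24 / -0.390 = 77.538 lb/h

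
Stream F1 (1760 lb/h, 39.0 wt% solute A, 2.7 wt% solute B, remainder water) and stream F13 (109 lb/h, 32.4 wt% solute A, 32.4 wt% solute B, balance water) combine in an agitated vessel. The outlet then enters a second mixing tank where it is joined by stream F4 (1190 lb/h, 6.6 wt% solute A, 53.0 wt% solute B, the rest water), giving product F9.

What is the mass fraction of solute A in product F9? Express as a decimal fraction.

Overall, product flow = 3059 lb/h.
solute A in = 1760×0.390 + 109×0.324 + 1190×0.066 = 800.26 lb/h.
solute A fraction in F9 = 0.262.

0.262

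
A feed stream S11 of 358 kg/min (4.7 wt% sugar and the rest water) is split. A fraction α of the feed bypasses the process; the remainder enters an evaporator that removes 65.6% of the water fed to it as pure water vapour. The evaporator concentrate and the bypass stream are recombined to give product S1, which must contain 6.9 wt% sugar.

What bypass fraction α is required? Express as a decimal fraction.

All 358×0.047 = 16.826 kg/min of sugar reaches S1, so S1 = 16.826/0.069 = 243.86 kg/min and vapour = 114.14 kg/min.
The evaporator receives (1−α)·358 of feed at 0.953 water and removes 0.656 of that water:
0.656×0.953×(1−α)×358 = 114.14
(1−α) = 114.14/223.81 = 0.5100;  α = 0.4900.

0.490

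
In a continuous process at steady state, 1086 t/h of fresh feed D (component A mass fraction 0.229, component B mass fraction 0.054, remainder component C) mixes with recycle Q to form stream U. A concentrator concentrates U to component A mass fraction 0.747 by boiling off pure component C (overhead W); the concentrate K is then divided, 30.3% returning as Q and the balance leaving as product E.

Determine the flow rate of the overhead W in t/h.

Overall component A balance (none leaves overhead): component A in fresh feed = component A in product, i.e. 1086×0.229 = (1−0.303)·K·0.747.
K = 248.69/(0.747×0.697) = 477.65 t/h.
Recycle Q = 0.303×477.65 = 144.73 t/h.
Combined feed U = 1086 + 144.73 = 1230.7 t/h.
Overhead W = U − K = 1230.7 − 477.65 = 753.08 t/h.

753.1 t/h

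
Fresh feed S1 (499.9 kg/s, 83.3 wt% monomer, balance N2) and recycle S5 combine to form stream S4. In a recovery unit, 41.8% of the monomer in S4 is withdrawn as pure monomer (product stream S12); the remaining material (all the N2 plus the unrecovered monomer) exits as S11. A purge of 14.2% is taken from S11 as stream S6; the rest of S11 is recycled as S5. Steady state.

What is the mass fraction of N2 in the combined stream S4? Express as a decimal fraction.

0.414

N2 enters only via S1 and leaves only via the purge: 499.9×0.167 = 0.142×(N2 in S11), and the recovery unit passes all N2, so N2 in S4 = N2 in S11 = 587.91 kg/s.
monomer in S4: m_A = 499.9×0.833 + (1−0.142)·(1−0.418)·m_A, so m_A = 416.42/0.5006 = 831.76 kg/s.
S4 = 831.76 + 587.91 = 1419.7 kg/s.
N2 fraction in S4 = 587.91/1419.7 = 0.414.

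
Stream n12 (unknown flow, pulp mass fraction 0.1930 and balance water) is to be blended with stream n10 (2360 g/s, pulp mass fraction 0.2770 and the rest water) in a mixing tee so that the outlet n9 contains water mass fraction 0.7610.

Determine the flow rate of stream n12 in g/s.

Let n12 be the unknown flow. Total out = 2360 + n12.
water balance: 1706.3 + 0.807·n12 = 0.761·(2360 + n12)
(0.807 − 0.761)·n12 = 0.761×2360 − 1706.3 = 89.68
n12 = 89.68 / 0.046 = 1949.6 g/s

1950 g/s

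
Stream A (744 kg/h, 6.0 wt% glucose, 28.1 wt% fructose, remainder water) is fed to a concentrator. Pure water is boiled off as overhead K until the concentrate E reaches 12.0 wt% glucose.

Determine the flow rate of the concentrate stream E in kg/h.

372 kg/h

glucose is conserved: 744×0.060 = 44.64 kg/h all reports to the concentrate.
Concentrate = 44.64/(target fraction) = 372 kg/h.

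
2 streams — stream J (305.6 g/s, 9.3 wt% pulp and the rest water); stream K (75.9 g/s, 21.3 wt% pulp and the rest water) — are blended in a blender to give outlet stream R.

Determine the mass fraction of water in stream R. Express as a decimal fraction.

Total flow out = 305.6 + 75.9 = 381.5 g/s.
water in = 305.6×0.907 + 75.9×0.787 = 336.91 g/s.
water mass fraction in R = 336.91/381.5 = 0.883.

0.883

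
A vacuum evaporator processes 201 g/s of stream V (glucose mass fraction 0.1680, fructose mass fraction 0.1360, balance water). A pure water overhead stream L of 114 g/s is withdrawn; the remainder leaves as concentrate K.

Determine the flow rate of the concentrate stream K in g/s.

Concentrate = 201 − 114 = 87 g/s.

87 g/s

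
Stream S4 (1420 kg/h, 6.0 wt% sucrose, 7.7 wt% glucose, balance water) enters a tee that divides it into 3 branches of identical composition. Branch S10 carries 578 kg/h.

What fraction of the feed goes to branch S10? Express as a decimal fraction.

0.407

Fraction to S10 = 578/1420 = 0.4070.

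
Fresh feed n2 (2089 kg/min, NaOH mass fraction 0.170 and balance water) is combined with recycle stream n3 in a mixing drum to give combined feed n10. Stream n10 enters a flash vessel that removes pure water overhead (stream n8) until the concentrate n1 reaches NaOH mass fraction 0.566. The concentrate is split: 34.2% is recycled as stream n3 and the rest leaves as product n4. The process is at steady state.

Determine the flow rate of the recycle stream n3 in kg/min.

326.1 kg/min

Overall NaOH balance (none leaves overhead): NaOH in fresh feed = NaOH in product, i.e. 2089×0.170 = (1−0.342)·n1·0.566.
n1 = 355.13/(0.566×0.658) = 953.55 kg/min.
Recycle n3 = 0.342×953.55 = 326.12 kg/min.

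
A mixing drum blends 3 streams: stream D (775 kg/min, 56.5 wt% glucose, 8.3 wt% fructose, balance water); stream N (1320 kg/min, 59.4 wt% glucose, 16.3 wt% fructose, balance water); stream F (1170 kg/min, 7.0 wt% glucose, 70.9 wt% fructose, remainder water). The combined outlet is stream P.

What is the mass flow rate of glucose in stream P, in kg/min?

glucose out = glucose in = 775×0.565 + 1320×0.594 + 1170×0.070 = 1303.9 kg/min.

1304 kg/min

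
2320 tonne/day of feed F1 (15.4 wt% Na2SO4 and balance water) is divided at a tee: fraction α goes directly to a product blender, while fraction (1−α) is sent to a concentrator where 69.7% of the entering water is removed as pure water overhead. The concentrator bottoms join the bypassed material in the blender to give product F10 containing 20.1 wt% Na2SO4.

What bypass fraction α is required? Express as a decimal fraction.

All 2320×0.154 = 357.28 tonne/day of Na2SO4 reaches F10, so F10 = 357.28/0.201 = 1777.5 tonne/day and vapour = 542.49 tonne/day.
The evaporator receives (1−α)·2320 of feed at 0.846 water and removes 0.697 of that water:
0.697×0.846×(1−α)×2320 = 542.49
(1−α) = 542.49/1368 = 0.3966;  α = 0.6034.

0.603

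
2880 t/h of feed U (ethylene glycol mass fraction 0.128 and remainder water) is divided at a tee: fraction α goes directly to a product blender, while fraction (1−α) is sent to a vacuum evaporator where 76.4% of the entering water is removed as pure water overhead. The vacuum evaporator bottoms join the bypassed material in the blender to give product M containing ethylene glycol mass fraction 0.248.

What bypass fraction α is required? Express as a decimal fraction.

All 2880×0.128 = 368.64 t/h of ethylene glycol reaches M, so M = 368.64/0.248 = 1486.5 t/h and vapour = 1393.5 t/h.
The evaporator receives (1−α)·2880 of feed at 0.872 water and removes 0.764 of that water:
0.764×0.872×(1−α)×2880 = 1393.5
(1−α) = 1393.5/1918.7 = 0.7263;  α = 0.2737.

0.274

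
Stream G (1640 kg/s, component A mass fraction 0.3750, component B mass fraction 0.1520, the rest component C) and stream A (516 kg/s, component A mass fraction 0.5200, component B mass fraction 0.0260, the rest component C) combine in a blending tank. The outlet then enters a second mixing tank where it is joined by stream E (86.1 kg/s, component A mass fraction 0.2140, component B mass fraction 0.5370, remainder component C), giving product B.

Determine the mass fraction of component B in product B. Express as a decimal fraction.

Overall, product flow = 2242.1 kg/s.
component B in = 1640×0.152 + 516×0.026 + 86.1×0.537 = 308.93 kg/s.
component B fraction in B = 0.1378.

0.1378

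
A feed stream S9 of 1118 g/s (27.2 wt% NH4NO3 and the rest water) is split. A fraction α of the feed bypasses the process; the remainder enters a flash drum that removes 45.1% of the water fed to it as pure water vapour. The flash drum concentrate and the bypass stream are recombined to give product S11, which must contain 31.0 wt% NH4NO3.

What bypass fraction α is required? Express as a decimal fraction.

All 1118×0.272 = 304.1 g/s of NH4NO3 reaches S11, so S11 = 304.1/0.310 = 980.95 g/s and vapour = 137.05 g/s.
The evaporator receives (1−α)·1118 of feed at 0.728 water and removes 0.451 of that water:
0.451×0.728×(1−α)×1118 = 137.05
(1−α) = 137.05/367.07 = 0.3733;  α = 0.6267.

0.627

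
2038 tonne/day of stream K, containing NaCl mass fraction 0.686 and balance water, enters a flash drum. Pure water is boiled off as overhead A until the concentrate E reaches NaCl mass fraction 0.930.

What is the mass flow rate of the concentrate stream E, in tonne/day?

1503 tonne/day

NaCl is conserved: 2038×0.686 = 1398.1 tonne/day all reports to the concentrate.
Concentrate = 1398.1/(target fraction) = 1503.3 tonne/day.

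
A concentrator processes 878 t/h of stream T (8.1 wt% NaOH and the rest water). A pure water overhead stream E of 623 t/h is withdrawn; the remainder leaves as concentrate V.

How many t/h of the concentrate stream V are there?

255 t/h

Concentrate = 878 − 623 = 255 t/h.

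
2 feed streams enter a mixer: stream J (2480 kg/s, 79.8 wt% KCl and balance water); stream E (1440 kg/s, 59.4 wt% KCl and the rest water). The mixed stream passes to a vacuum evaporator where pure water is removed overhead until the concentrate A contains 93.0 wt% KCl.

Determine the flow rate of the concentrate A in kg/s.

KCl entering = 2480×0.798 + 1440×0.594 = 2834.4 kg/s.
All KCl reports to A, so A = 2834.4/0.930 = 3047.7 kg/s.

3048 kg/s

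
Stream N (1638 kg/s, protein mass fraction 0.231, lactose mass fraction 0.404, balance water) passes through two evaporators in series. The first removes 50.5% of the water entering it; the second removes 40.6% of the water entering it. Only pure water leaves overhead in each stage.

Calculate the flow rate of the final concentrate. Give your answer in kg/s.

water in feed = 1638×0.365 = 597.87 kg/s.
After stage 1: water left = (1−0.505)×597.87 = 295.95; stream total = 1336.1 kg/s.
After stage 2: water left = (1−0.406)×295.95 = 175.79; final concentrate = 1215.9 kg/s.

1216 kg/s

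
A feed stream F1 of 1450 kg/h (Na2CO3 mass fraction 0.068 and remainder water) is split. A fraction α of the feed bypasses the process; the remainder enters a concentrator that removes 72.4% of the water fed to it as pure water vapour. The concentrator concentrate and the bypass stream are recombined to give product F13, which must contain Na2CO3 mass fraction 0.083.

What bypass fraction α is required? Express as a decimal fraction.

All 1450×0.068 = 98.6 kg/h of Na2CO3 reaches F13, so F13 = 98.6/0.083 = 1188 kg/h and vapour = 262.05 kg/h.
The evaporator receives (1−α)·1450 of feed at 0.932 water and removes 0.724 of that water:
0.724×0.932×(1−α)×1450 = 262.05
(1−α) = 262.05/978.41 = 0.2678;  α = 0.7322.

0.732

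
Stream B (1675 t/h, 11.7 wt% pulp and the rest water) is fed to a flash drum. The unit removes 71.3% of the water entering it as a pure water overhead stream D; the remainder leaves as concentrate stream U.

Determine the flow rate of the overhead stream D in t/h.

1055 t/h

water entering = 1675×0.883 = 1479 t/h; overhead removed = 0.713×1479 = 1054.5 t/h.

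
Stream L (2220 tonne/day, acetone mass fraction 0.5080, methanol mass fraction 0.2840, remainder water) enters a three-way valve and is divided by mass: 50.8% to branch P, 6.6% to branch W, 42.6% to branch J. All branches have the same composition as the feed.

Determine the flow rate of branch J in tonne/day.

Branch J flow = 0.426×2220 = 945.72 tonne/day.

945.7 tonne/day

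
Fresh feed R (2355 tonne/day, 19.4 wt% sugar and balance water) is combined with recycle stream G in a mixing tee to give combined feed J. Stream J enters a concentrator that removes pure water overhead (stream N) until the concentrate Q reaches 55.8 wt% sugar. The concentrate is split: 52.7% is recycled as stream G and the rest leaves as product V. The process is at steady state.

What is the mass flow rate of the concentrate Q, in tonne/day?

1731 tonne/day

Overall sugar balance (none leaves overhead): sugar in fresh feed = sugar in product, i.e. 2355×0.194 = (1−0.527)·Q·0.558.
Q = 456.87/(0.558×0.473) = 1731 tonne/day.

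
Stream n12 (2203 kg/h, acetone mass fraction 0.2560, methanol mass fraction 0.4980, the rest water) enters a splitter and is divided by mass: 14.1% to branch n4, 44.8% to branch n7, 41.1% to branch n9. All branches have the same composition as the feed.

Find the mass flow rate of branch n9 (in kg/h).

905.4 kg/h

Branch n9 flow = 0.411×2203 = 905.43 kg/h.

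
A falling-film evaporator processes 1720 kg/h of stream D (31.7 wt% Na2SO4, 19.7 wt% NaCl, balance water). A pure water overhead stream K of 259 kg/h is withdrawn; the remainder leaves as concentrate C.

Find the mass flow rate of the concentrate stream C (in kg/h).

Concentrate = 1720 − 259 = 1461 kg/h.

1461 kg/h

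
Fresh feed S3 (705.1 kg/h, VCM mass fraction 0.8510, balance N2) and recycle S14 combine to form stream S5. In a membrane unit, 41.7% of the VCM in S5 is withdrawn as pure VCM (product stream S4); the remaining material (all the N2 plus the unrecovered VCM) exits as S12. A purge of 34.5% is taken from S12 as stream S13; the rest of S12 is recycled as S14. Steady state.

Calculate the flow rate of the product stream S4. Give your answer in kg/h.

VCM in S5: m_A = 705.1×0.851 + (1−0.345)·(1−0.417)·m_A, so m_A = 600.04/0.6181 = 970.73 kg/h.
Product S4 = 0.417×970.73 = 404.79 kg/h.

404.8 kg/h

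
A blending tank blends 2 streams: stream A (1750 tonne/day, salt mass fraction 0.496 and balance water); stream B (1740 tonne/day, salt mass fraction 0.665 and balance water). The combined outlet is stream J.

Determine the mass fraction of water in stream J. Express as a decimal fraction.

Total flow out = 1750 + 1740 = 3490 tonne/day.
water in = 1750×0.504 + 1740×0.335 = 1464.9 tonne/day.
water mass fraction in J = 1464.9/3490 = 0.420.

0.420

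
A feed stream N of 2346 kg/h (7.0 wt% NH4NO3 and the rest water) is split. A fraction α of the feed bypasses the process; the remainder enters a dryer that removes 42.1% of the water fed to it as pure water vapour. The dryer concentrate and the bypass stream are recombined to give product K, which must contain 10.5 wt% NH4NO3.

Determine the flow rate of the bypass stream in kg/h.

All 2346×0.070 = 164.22 kg/h of NH4NO3 reaches K, so K = 164.22/0.105 = 1564 kg/h and vapour = 782 kg/h.
The evaporator receives (1−α)·2346 of feed at 0.930 water and removes 0.421 of that water:
0.421×0.930×(1−α)×2346 = 782
(1−α) = 782/918.53 = 0.8514;  α = 0.1486.
Bypass flow = 0.1486×2346 = 348.71 kg/h.

348.7 kg/h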